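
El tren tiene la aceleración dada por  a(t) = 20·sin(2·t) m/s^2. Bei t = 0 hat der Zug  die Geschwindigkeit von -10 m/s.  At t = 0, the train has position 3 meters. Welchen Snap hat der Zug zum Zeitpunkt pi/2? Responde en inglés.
Starting from acceleration a(t) = 20·sin(2·t), we take 2 derivatives. The derivative of acceleration gives jerk: j(t) = 40·cos(2·t). Differentiating jerk, we get snap: s(t) = -80·sin(2·t). We have snap s(t) = -80·sin(2·t). Substituting t = pi/2: s(pi/2) = 0.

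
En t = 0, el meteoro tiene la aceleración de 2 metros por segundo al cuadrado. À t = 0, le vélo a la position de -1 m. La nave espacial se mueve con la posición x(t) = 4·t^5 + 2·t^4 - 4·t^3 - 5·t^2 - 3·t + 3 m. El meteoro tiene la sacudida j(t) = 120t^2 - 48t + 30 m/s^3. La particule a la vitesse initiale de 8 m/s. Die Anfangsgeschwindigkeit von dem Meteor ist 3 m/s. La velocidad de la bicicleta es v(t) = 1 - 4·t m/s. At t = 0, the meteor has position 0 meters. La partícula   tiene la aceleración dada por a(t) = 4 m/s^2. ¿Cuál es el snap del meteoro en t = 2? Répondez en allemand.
Wir müssen unsere Gleichung für den Ruck j(t) = 120·t^2 - 48·t + 30 1-mal ableiten. Durch Ableiten von dem Ruck erhalten wir den Snap: s(t) = 240·t - 48. Aus der Gleichung für den Snap s(t) = 240·t - 48, setzen wir t = 2 ein und erhalten s = 432.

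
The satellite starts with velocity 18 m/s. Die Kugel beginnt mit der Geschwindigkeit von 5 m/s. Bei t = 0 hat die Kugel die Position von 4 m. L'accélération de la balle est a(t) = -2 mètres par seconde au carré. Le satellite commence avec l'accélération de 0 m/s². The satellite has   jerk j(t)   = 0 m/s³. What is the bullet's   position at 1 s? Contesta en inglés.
We must find the integral of our acceleration equation a(t) = -2 2 times. Taking ∫a(t)dt and applying v(0) = 5, we find v(t) = 5 - 2·t. The antiderivative of velocity is position. Using x(0) = 4, we get x(t) = -t^2 + 5·t + 4. We have position x(t) = -t^2 + 5·t + 4. Substituting t = 1: x(1) = 8.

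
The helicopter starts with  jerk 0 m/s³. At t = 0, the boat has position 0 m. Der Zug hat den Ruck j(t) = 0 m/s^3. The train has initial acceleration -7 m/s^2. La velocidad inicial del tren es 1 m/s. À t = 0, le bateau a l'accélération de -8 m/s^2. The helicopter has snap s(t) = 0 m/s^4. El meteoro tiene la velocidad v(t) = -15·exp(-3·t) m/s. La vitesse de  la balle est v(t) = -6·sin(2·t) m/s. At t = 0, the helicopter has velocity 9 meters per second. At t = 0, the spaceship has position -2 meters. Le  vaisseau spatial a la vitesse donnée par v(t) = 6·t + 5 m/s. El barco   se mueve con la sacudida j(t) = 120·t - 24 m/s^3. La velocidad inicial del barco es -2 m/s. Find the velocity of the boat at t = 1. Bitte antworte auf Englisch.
We need to integrate our jerk equation j(t) = 120·t - 24 2 times. The integral of jerk is acceleration. Using a(0) = -8, we get a(t) = 60·t^2 - 24·t - 8. Integrating acceleration and using the initial condition v(0) = -2, we get v(t) = 20·t^3 - 12·t^2 - 8·t - 2. We have velocity v(t) = 20·t^3 - 12·t^2 - 8·t - 2. Substituting t = 1: v(1) = -2.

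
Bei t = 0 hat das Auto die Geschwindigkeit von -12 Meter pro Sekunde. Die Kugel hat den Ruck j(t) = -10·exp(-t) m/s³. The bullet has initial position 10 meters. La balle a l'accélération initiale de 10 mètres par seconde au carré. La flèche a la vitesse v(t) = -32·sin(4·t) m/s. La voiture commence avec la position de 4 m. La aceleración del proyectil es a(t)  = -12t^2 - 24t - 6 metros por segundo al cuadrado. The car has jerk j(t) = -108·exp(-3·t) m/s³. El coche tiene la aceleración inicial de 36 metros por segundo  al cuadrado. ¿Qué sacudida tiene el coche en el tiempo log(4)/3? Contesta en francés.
En utilisant j(t) = -108·exp(-3·t) et en substituant t = log(4)/3, nous trouvons j = -27.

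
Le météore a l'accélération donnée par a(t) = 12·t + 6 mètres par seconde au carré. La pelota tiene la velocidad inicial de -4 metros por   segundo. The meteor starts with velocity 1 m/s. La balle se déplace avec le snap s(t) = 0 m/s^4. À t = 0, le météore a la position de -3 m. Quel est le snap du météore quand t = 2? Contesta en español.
Debemos derivar nuestra ecuación de la aceleración a(t) = 12·t + 6 2 veces. La derivada de la aceleración da la sacudida: j(t) = 12. Derivando la sacudida, obtenemos el snap: s(t) = 0. Usando s(t) = 0 y sustituyendo t = 2, encontramos s = 0.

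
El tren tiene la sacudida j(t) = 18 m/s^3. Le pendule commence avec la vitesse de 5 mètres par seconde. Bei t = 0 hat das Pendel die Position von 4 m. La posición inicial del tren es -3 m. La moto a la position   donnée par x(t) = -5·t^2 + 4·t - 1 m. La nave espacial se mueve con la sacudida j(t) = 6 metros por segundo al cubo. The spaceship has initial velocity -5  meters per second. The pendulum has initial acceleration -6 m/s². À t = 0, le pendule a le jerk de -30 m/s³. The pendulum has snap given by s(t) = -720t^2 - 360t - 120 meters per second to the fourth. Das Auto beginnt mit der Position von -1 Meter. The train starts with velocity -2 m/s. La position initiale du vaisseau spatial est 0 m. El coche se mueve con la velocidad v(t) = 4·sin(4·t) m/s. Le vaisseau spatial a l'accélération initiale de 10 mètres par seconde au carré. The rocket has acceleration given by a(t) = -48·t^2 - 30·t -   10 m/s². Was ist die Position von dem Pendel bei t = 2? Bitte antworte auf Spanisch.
Partiendo del snap s(t) = -720·t^2 - 360·t - 120, tomamos 4 integrales. Tomando ∫s(t)dt y aplicando j(0) = -30, encontramos j(t) = -240·t^3 - 180·t^2 - 120·t - 30. Integrando la sacudida y usando la condición inicial a(0) = -6, obtenemos a(t) = -60·t^4 - 60·t^3 - 60·t^2 - 30·t - 6. La integral de la aceleración, con v(0) = 5, da la velocidad: v(t) = -12·t^5 - 15·t^4 - 20·t^3 - 15·t^2 - 6·t + 5. La integral de la velocidad es la posición. Usando x(0) = 4, obtenemos x(t) = -2·t^6 - 3·t^5 - 5·t^4 - 5·t^3 - 3·t^2 + 5·t + 4. Usando x(t) = -2·t^6 - 3·t^5 - 5·t^4 - 5·t^3 - 3·t^2 + 5·t + 4 y sustituyendo t = 2, encontramos x = -342.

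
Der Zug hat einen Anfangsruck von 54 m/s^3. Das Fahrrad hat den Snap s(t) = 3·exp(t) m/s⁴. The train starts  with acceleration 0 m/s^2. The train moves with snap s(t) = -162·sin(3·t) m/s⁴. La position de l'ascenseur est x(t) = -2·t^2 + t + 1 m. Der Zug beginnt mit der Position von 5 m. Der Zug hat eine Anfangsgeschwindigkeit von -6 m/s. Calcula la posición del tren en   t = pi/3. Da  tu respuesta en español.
Necesitamos integrar nuestra ecuación del snap s(t) = -162·sin(3·t) 4 veces. Tomando ∫s(t)dt y aplicando j(0) = 54, encontramos j(t) = 54·cos(3·t). Integrando la sacudida y usando la condición inicial a(0) = 0, obtenemos a(t) = 18·sin(3·t). Tomando ∫a(t)dt y aplicando v(0) = -6, encontramos v(t) = -6·cos(3·t). La integral de la velocidad es la posición. Usando x(0) = 5, obtenemos x(t) = 5 - 2·sin(3·t). Usando x(t) = 5 - 2·sin(3·t) y sustituyendo t = pi/3, encontramos x = 5.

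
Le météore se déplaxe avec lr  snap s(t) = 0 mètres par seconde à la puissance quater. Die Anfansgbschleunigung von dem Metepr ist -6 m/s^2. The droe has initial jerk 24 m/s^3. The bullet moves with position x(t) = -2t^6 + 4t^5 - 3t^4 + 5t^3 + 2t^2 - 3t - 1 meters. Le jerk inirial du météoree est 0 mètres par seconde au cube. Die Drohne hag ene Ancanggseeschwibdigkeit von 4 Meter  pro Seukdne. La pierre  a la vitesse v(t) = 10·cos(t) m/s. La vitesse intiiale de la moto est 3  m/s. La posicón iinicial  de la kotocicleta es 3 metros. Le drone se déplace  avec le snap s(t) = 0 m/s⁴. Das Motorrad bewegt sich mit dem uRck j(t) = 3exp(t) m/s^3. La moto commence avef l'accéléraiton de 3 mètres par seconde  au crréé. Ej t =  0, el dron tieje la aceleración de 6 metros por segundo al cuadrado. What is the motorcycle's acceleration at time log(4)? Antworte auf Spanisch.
Debemos encontrar la integral de nuestra ecuación de la sacudida j(t) = 3·exp(t) 1 vez. Integrando la sacudida y usando la condición inicial a(0) = 3, obtenemos a(t) = 3·exp(t). Usando a(t) = 3·exp(t) y sustituyendo t = log(4), encontramos a = 12.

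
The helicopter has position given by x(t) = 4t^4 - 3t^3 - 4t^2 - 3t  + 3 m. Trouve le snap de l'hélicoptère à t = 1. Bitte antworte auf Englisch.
We must differentiate our position equation x(t) = 4·t^4 - 3·t^3 - 4·t^2 - 3·t + 3 4 times. Taking d/dt of x(t), we find v(t) = 16·t^3 - 9·t^2 - 8·t - 3. Taking d/dt of v(t), we find a(t) = 48·t^2 - 18·t - 8. Differentiating acceleration, we get jerk: j(t) = 96·t - 18. Differentiating jerk, we get snap: s(t) = 96. We have snap s(t) = 96. Substituting t = 1: s(1) = 96.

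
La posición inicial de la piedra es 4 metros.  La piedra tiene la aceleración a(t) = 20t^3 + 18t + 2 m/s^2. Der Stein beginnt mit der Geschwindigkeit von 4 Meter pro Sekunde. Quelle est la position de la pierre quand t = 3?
Nous devons trouver la primitive de notre équation de l'accélération a(t) = 20·t^3 + 18·t + 2 2 fois. En prenant ∫a(t)dt et en appliquant v(0) = 4, nous trouvons v(t) = 5·t^4 + 9·t^2 + 2·t + 4. En prenant ∫v(t)dt et en appliquant x(0) = 4, nous trouvons x(t) = t^5 + 3·t^3 + t^2 + 4·t + 4. Nous avons la position x(t) = t^5 + 3·t^3 + t^2 + 4·t + 4. En substituant t = 3: x(3) = 349.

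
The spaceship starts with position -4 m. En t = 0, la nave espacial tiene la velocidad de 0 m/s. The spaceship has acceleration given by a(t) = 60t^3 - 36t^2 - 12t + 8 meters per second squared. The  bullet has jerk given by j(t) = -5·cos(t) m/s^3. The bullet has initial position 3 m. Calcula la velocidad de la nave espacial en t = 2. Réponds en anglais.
Starting from acceleration a(t) = 60·t^3 - 36·t^2 - 12·t + 8, we take 1 antiderivative. Taking ∫a(t)dt and applying v(0) = 0, we find v(t) = t·(15·t^3 - 12·t^2 - 6·t + 8). We have velocity v(t) = t·(15·t^3 - 12·t^2 - 6·t + 8). Substituting t = 2: v(2) = 136.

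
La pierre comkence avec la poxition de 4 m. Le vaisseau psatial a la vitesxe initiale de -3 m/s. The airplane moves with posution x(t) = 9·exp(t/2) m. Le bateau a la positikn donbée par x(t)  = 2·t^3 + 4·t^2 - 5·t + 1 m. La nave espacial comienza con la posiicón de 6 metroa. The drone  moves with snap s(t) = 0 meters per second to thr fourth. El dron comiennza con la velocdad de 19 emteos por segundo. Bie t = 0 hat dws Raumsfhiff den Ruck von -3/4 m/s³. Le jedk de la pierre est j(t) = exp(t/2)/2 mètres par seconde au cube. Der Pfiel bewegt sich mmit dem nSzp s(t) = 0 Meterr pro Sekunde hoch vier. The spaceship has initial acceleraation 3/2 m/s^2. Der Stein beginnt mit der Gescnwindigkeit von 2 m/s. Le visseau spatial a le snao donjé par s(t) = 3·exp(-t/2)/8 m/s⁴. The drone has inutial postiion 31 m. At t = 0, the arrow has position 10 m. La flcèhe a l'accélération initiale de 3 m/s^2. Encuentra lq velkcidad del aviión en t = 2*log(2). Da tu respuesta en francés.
En partant de la position x(t) = 9·exp(t/2), nous prenons 1 dérivée. La dérivée de la position donne la vitesse: v(t) = 9·exp(t/2)/2. En utilisant v(t) = 9·exp(t/2)/2 et en substituant t = 2*log(2), nous trouvons v = 9.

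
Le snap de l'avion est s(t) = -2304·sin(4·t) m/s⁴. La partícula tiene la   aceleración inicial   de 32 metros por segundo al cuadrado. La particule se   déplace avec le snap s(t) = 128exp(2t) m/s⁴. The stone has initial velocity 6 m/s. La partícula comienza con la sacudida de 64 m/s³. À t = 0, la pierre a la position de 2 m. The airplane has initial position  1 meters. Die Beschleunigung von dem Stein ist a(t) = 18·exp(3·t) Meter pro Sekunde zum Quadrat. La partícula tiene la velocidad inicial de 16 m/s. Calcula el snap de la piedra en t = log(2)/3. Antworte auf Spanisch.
Partiendo de la aceleración a(t) = 18·exp(3·t), tomamos 2 derivadas. Derivando la aceleración, obtenemos la sacudida: j(t) = 54·exp(3·t). La derivada de la sacudida da el snap: s(t) = 162·exp(3·t). De la ecuación del snap s(t) = 162·exp(3·t), sustituimos t = log(2)/3 para obtener s = 324.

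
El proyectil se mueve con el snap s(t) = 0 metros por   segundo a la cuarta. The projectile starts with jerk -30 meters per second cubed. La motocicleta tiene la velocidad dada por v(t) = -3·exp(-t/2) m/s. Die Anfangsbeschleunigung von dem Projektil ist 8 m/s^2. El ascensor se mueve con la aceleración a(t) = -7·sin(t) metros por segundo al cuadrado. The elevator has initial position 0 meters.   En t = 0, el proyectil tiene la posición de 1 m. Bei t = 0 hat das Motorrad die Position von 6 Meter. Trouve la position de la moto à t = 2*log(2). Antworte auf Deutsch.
Ausgehend von der Geschwindigkeit v(t) = -3·exp(-t/2), nehmen wir 1 Integral. Mit ∫v(t)dt und Anwendung von x(0) = 6, finden wir x(t) = 6·exp(-t/2). Mit x(t) = 6·exp(-t/2) und Einsetzen von t = 2*log(2), finden wir x = 3.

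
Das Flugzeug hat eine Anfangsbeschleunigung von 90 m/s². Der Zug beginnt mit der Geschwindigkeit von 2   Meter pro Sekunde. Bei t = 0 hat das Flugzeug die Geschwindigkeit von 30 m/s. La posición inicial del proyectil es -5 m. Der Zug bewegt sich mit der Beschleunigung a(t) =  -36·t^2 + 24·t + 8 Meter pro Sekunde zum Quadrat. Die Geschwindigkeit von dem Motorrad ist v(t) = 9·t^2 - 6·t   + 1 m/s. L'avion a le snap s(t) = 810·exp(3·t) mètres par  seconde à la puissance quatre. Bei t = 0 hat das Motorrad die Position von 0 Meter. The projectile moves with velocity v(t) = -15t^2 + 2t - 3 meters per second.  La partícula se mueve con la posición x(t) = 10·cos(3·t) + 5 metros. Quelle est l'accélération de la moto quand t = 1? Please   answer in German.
Ausgehend von der Geschwindigkeit v(t) = 9·t^2 - 6·t + 1, nehmen wir 1 Ableitung. Durch Ableiten von der Geschwindigkeit erhalten wir die Beschleunigung: a(t) = 18·t - 6. Aus der Gleichung für die Beschleunigung a(t) = 18·t - 6, setzen wir t = 1 ein und erhalten a = 12.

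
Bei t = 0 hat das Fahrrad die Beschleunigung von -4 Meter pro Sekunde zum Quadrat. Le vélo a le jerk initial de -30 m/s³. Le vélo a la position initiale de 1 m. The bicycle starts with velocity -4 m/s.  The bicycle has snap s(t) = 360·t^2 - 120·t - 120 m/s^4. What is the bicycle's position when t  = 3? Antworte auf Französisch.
Nous devons trouver la primitive de notre équation du snap s(t) = 360·t^2 - 120·t - 120 4 fois. En intégrant le snap et en utilisant la condition initiale j(0) = -30, nous obtenons j(t) = 120·t^3 - 60·t^2 - 120·t - 30. En prenant ∫j(t)dt et en appliquant a(0) = -4, nous trouvons a(t) = 30·t^4 - 20·t^3 - 60·t^2 - 30·t - 4. En intégrant l'accélération et en utilisant la condition initiale v(0) = -4, nous obtenons v(t) = 6·t^5 - 5·t^4 - 20·t^3 - 15·t^2 - 4·t - 4. L'intégrale de la vitesse est la position. En utilisant x(0) = 1, nous obtenons x(t) = t^6 - t^5 - 5·t^4 - 5·t^3 - 2·t^2 - 4·t + 1. Nous avons la position x(t) = t^6 - t^5 - 5·t^4 - 5·t^3 - 2·t^2 - 4·t + 1. En substituant t = 3: x(3) = -83.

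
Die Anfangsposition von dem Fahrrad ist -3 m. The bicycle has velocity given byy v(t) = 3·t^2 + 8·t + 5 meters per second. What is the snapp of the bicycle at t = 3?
To solve this, we need to take 3 derivatives of our velocity equation v(t) = 3·t^2 + 8·t + 5. Differentiating velocity, we get acceleration: a(t) = 6·t + 8. Differentiating acceleration, we get jerk: j(t) = 6. Taking d/dt of j(t), we find s(t) = 0. Using s(t) = 0 and substituting t = 3, we find s = 0.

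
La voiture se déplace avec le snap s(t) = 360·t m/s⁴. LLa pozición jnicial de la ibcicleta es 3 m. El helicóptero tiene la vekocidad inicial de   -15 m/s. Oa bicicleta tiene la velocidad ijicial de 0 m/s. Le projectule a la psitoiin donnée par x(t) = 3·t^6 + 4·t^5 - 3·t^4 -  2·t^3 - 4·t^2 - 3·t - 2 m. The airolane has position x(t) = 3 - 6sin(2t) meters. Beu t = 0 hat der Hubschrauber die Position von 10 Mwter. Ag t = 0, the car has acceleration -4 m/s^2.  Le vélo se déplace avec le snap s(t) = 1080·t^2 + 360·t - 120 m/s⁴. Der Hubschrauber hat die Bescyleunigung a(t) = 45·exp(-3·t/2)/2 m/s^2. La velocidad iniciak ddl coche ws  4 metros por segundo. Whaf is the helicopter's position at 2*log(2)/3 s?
To solve this, we need to take 2 integrals of our acceleration equation a(t) = 45·exp(-3·t/2)/2. The antiderivative of acceleration is velocity. Using v(0) = -15, we get v(t) = -15·exp(-3·t/2). The antiderivative of velocity is position. Using x(0) = 10, we get x(t) = 10·exp(-3·t/2). From the given position equation x(t) = 10·exp(-3·t/2), we substitute t = 2*log(2)/3 to get x = 5.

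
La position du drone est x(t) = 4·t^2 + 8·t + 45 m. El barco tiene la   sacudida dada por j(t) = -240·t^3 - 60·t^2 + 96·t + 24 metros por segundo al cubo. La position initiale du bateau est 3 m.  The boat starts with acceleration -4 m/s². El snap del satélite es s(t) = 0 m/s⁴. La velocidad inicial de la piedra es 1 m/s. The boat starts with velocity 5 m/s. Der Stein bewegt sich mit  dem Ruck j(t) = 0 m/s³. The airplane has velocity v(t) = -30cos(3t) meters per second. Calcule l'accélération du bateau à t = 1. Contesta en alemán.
Wir müssen die Stammfunktion unserer Gleichung für den Ruck j(t) = -240·t^3 - 60·t^2 + 96·t + 24 1-mal finden. Mit ∫j(t)dt und Anwendung von a(0) = -4, finden wir a(t) = -60·t^4 - 20·t^3 + 48·t^2 + 24·t - 4. Mit a(t) = -60·t^4 - 20·t^3 + 48·t^2 + 24·t - 4 und Einsetzen von t = 1, finden wir a = -12.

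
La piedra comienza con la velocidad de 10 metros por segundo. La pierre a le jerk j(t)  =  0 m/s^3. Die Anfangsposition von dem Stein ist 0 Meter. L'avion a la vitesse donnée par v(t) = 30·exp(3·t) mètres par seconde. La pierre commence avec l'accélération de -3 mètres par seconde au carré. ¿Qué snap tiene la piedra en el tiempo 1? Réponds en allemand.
Ausgehend von dem Ruck j(t) = 0, nehmen wir 1 Ableitung. Durch Ableiten von dem Ruck erhalten wir den Snap: s(t) = 0. Wir haben den Snap s(t) = 0. Durch Einsetzen von t = 1: s(1) = 0.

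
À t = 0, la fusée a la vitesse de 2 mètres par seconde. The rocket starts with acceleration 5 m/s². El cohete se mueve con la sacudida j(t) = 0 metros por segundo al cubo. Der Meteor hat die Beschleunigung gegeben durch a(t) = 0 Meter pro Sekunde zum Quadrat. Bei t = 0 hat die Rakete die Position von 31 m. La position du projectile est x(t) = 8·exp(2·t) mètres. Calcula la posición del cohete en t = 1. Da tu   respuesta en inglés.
To solve this, we need to take 3 antiderivatives of our jerk equation j(t) = 0. Finding the antiderivative of j(t) and using a(0) = 5: a(t) = 5. The integral of acceleration, with v(0) = 2, gives velocity: v(t) = 5·t + 2. Taking ∫v(t)dt and applying x(0) = 31, we find x(t) = 5·t^2/2 + 2·t + 31. We have position x(t) = 5·t^2/2 + 2·t + 31. Substituting t = 1: x(1) = 71/2.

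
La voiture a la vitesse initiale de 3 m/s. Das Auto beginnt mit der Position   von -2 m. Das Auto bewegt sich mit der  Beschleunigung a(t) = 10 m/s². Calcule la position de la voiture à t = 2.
Nous devons intégrer notre équation de l'accélération a(t) = 10 2 fois. En intégrant l'accélération et en utilisant la condition initiale v(0) = 3, nous obtenons v(t) = 10·t + 3. La primitive de la vitesse, avec x(0) = -2, donne la position: x(t) = 5·t^2 + 3·t - 2. Nous avons la position x(t) = 5·t^2 + 3·t - 2. En substituant t = 2: x(2) = 24.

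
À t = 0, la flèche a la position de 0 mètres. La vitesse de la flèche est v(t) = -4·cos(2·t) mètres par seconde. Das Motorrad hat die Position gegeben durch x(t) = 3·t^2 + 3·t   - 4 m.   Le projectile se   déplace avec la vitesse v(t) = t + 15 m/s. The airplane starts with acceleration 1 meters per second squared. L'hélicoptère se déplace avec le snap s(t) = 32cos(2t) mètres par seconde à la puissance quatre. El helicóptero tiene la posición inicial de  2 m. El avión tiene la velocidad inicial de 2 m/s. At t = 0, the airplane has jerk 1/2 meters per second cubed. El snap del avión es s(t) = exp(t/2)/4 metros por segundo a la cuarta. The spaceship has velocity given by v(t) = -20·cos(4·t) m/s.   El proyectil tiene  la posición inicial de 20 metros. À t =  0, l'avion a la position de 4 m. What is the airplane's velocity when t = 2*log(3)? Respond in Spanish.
Debemos encontrar la antiderivada de nuestra ecuación del snap s(t) = exp(t/2)/4 3 veces. La integral del snap es la sacudida. Usando j(0) = 1/2, obtenemos j(t) = exp(t/2)/2. Tomando ∫j(t)dt y aplicando a(0) = 1, encontramos a(t) = exp(t/2). Integrando la aceleración y usando la condición inicial v(0) = 2, obtenemos v(t) = 2·exp(t/2). De la ecuación de la velocidad v(t) = 2·exp(t/2), sustituimos t = 2*log(3) para obtener v = 6.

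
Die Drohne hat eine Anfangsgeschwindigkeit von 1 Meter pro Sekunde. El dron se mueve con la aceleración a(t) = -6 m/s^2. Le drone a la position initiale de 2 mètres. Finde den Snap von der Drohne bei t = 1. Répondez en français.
Pour résoudre ceci, nous devons prendre 2 dérivées de notre équation de l'accélération a(t) = -6. En dérivant l'accélération, nous obtenons le jerk: j(t) = 0. En prenant d/dt de j(t), nous trouvons s(t) = 0. Nous avons le snap s(t) = 0. En substituant t = 1: s(1) = 0.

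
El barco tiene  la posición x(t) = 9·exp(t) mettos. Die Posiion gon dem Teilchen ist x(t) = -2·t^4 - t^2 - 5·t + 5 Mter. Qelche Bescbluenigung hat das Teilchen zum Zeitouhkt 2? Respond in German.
Ausgehend von der Position x(t) = -2·t^4 - t^2 - 5·t + 5, nehmen wir 2 Ableitungen. Durch Ableiten von der Position erhalten wir die Geschwindigkeit: v(t) = -8·t^3 - 2·t - 5. Durch Ableiten von der Geschwindigkeit erhalten wir die Beschleunigung: a(t) = -24·t^2 - 2. Aus der Gleichung für die Beschleunigung a(t) = -24·t^2 - 2, setzen wir t = 2 ein und erhalten a = -98.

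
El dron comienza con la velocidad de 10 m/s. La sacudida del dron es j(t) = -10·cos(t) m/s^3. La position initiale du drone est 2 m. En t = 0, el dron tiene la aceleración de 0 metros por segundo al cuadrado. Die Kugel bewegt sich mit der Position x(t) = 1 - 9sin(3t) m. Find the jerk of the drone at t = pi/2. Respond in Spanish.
Usando j(t) = -10·cos(t) y sustituyendo t = pi/2, encontramos j = 0.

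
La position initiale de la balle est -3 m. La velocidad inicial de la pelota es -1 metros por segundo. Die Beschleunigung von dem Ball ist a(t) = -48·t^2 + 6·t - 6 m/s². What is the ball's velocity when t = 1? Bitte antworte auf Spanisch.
Necesitamos integrar nuestra ecuación de la aceleración a(t) = -48·t^2 + 6·t - 6 1 vez. Integrando la aceleración y usando la condición inicial v(0) = -1, obtenemos v(t) = -16·t^3 + 3·t^2 - 6·t - 1. De la ecuación de la velocidad v(t) = -16·t^3 + 3·t^2 - 6·t - 1, sustituimos t = 1 para obtener v = -20.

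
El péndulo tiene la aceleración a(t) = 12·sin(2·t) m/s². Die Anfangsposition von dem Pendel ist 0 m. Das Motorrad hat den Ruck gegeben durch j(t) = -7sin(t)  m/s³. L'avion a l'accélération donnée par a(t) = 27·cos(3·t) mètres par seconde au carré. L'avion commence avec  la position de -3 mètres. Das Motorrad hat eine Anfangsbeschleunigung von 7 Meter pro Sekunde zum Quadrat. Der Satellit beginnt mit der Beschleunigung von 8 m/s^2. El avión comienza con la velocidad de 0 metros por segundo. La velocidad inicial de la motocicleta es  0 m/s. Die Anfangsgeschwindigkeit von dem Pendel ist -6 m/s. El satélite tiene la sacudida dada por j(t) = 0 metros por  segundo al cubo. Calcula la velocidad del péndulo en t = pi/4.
Partiendo de la aceleración a(t) = 12·sin(2·t), tomamos 1 antiderivada. La integral de la aceleración, con v(0) = -6, da la velocidad: v(t) = -6·cos(2·t). De la ecuación de la velocidad v(t) = -6·cos(2·t), sustituimos t = pi/4 para obtener v = 0.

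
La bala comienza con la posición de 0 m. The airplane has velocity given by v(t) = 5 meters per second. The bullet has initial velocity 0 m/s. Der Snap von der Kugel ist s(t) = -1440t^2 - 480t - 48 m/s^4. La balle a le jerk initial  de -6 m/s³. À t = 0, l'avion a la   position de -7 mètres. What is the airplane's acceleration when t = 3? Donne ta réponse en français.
Nous devons dériver notre équation de la vitesse v(t) = 5 1 fois. En dérivant la vitesse, nous obtenons l'accélération: a(t) = 0. Nous avons l'accélération a(t) = 0. En substituant t = 3: a(3) = 0.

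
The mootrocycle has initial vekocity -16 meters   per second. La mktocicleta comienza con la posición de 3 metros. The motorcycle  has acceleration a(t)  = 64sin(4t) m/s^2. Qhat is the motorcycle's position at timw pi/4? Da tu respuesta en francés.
En partant de l'accélération a(t) = 64·sin(4·t), nous prenons 2 intégrales. En intégrant l'accélération et en utilisant la condition initiale v(0) = -16, nous obtenons v(t) = -16·cos(4·t). En intégrant la vitesse et en utilisant la condition initiale x(0) = 3, nous obtenons x(t) = 3 - 4·sin(4·t). Nous avons la position x(t) = 3 - 4·sin(4·t). En substituant t = pi/4: x(pi/4) = 3.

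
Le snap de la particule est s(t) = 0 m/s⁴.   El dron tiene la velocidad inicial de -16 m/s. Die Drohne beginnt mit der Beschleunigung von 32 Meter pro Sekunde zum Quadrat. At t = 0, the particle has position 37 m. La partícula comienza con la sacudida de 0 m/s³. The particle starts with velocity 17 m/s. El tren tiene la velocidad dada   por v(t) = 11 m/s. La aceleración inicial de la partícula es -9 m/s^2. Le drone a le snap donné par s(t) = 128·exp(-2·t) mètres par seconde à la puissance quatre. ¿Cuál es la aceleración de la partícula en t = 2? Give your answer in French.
En partant du snap s(t) = 0, nous prenons 2 primitives. La primitive du snap, avec j(0) = 0, donne le jerk: j(t) = 0. L'intégrale du jerk, avec a(0) = -9, donne l'accélération: a(t) = -9. De l'équation de l'accélération a(t) = -9, nous substituons t = 2 pour obtenir a = -9.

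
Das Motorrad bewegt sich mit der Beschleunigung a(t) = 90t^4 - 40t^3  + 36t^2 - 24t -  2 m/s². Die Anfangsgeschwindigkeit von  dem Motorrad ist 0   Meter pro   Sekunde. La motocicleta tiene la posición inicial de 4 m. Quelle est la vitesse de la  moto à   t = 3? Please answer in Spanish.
Necesitamos integrar nuestra ecuación de la aceleración a(t) = 90·t^4 - 40·t^3 + 36·t^2 - 24·t - 2 1 vez. Integrando la aceleración y usando la condición inicial v(0) = 0, obtenemos v(t) = 2·t·(9·t^4 - 5·t^3 + 6·t^2 - 6·t - 1). Tenemos la velocidad v(t) = 2·t·(9·t^4 - 5·t^3 + 6·t^2 - 6·t - 1). Sustituyendo t = 3: v(3) = 3774.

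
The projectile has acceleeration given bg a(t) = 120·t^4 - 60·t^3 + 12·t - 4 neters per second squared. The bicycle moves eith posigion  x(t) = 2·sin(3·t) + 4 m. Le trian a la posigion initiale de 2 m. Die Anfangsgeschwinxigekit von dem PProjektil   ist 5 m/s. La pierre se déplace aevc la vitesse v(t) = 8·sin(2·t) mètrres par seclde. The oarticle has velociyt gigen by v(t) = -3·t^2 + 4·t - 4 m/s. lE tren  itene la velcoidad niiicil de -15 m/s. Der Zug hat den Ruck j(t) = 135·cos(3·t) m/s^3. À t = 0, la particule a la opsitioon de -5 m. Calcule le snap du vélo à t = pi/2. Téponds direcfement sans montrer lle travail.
s(pi/2) = -162.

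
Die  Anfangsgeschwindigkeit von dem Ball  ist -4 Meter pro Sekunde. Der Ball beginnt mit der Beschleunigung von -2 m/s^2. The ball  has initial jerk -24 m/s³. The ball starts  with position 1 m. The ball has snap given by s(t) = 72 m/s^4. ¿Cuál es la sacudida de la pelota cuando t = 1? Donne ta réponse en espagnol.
Para resolver esto, necesitamos tomar 1 integral de nuestra ecuación del snap s(t) = 72. Integrando el snap y usando la condición inicial j(0) = -24, obtenemos j(t) = 72·t - 24. Tenemos la sacudida j(t) = 72·t - 24. Sustituyendo t = 1: j(1) = 48.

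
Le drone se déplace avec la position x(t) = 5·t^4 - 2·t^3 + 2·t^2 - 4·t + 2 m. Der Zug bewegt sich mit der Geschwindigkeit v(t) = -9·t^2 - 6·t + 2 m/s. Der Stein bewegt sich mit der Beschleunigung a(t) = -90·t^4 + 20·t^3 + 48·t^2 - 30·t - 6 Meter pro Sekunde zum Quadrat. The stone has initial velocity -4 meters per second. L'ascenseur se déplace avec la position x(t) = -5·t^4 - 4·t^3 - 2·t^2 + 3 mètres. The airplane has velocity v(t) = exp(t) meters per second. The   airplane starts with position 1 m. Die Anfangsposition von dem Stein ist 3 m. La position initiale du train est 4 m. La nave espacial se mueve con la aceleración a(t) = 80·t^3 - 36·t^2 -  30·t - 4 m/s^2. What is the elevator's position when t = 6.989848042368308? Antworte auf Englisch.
We have position x(t) = -5·t^4 - 4·t^3 - 2·t^2 + 3. Substituting t = 6.989848042368308: x(6.989848042368308) = -13396.2641789850.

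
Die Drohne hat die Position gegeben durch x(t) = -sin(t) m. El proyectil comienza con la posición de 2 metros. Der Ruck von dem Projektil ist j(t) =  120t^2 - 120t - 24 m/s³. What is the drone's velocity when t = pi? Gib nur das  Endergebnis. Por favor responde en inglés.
At t = pi, v = 1.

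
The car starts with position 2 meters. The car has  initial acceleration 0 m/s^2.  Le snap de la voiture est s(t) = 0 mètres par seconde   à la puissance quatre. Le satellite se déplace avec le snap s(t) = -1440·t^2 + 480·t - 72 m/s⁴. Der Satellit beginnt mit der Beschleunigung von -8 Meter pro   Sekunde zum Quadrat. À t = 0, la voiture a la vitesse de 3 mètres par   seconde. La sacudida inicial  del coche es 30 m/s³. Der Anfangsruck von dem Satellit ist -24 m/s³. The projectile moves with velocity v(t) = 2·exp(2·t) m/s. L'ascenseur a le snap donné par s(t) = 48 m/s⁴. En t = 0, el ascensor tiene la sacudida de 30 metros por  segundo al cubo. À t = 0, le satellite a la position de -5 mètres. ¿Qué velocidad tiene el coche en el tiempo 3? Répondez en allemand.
Wir müssen das Integral unserer Gleichung für den Snap s(t) = 0 3-mal finden. Die Stammfunktion von dem Snap, mit j(0) = 30, ergibt den Ruck: j(t) = 30. Durch Integration von dem Ruck und Verwendung der Anfangsbedingung a(0) = 0, erhalten wir a(t) = 30·t. Die Stammfunktion von der Beschleunigung, mit v(0) = 3, ergibt die Geschwindigkeit: v(t) = 15·t^2 + 3. Aus der Gleichung für die Geschwindigkeit v(t) = 15·t^2 + 3, setzen wir t = 3 ein und erhalten v = 138.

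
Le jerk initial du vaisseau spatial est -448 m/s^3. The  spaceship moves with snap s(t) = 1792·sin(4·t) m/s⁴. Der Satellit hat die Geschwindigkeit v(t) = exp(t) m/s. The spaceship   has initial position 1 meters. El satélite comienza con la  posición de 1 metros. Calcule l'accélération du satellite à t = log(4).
Pour résoudre ceci, nous devons prendre 1 dérivée de notre équation de la vitesse v(t) = exp(t). La dérivée de la vitesse donne l'accélération: a(t) = exp(t). En utilisant a(t) = exp(t) et en substituant t = log(4), nous trouvons a = 4.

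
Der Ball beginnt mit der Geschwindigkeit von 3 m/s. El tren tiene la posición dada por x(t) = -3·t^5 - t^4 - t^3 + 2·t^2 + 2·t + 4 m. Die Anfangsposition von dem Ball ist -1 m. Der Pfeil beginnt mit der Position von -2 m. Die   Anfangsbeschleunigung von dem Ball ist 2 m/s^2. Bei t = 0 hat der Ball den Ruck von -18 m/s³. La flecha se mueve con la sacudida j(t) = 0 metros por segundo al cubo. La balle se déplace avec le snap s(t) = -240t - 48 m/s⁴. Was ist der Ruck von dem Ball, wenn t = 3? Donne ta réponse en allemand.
Ausgehend von dem Snap s(t) = -240·t - 48, nehmen wir 1 Integral. Die Stammfunktion von dem Snap ist der Ruck. Mit j(0) = -18 erhalten wir j(t) = -120·t^2 - 48·t - 18. Aus der Gleichung für den Ruck j(t) = -120·t^2 - 48·t - 18, setzen wir t = 3 ein und erhalten j = -1242.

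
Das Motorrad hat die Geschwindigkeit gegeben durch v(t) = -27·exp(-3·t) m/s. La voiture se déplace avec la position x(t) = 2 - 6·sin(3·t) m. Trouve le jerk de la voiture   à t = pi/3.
Pour résoudre ceci, nous devons prendre 3 dérivées de notre équation de la position x(t) = 2 - 6·sin(3·t). En prenant d/dt de x(t), nous trouvons v(t) = -18·cos(3·t). La dérivée de la vitesse donne l'accélération: a(t) = 54·sin(3·t). En prenant d/dt de a(t), nous trouvons j(t) = 162·cos(3·t). En utilisant j(t) = 162·cos(3·t) et en substituant t = pi/3, nous trouvons j = -162.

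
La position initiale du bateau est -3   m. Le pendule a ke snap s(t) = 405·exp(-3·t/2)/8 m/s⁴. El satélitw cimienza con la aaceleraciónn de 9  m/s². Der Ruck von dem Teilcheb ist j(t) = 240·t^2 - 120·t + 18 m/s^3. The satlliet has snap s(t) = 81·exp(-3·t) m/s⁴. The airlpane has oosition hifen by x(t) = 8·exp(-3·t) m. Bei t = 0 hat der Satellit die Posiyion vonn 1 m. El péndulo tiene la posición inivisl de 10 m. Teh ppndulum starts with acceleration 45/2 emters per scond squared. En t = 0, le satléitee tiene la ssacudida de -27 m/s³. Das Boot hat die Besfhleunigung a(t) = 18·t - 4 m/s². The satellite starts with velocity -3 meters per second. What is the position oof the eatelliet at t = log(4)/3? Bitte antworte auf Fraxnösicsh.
Nous devons trouver la primitive de notre équation du snap s(t) = 81·exp(-3·t) 4 fois. En prenant ∫s(t)dt et en appliquant j(0) = -27, nous trouvons j(t) = -27·exp(-3·t). L'intégrale du jerk, avec a(0) = 9, donne l'accélération: a(t) = 9·exp(-3·t). La primitive de l'accélération, avec v(0) = -3, donne la vitesse: v(t) = -3·exp(-3·t). En intégrant la vitesse et en utilisant la condition initiale x(0) = 1, nous obtenons x(t) = exp(-3·t). En utilisant x(t) = exp(-3·t) et en substituant t = log(4)/3, nous trouvons x = 1/4.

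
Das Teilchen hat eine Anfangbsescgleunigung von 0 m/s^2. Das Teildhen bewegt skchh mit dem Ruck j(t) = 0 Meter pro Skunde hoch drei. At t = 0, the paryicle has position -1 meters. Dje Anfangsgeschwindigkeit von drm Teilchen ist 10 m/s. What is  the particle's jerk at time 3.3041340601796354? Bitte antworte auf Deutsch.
Aus der Gleichung für den Ruck j(t) = 0, setzen wir t = 3.3041340601796354 ein und erhalten j = 0.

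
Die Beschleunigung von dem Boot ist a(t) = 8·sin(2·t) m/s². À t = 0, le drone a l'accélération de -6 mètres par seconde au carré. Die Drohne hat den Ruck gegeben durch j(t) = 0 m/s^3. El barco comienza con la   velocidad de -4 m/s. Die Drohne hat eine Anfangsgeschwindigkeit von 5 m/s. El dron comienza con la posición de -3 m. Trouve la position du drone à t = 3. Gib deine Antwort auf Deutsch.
Um dies zu lösen, müssen wir 3 Stammfunktionen unserer Gleichung für den Ruck j(t) = 0 finden. Das Integral von dem Ruck ist die Beschleunigung. Mit a(0) = -6 erhalten wir a(t) = -6. Mit ∫a(t)dt und Anwendung von v(0) = 5, finden wir v(t) = 5 - 6·t. Die Stammfunktion von der Geschwindigkeit ist die Position. Mit x(0) = -3 erhalten wir x(t) = -3·t^2 + 5·t - 3. Wir haben die Position x(t) = -3·t^2 + 5·t - 3. Durch Einsetzen von t = 3: x(3) = -15.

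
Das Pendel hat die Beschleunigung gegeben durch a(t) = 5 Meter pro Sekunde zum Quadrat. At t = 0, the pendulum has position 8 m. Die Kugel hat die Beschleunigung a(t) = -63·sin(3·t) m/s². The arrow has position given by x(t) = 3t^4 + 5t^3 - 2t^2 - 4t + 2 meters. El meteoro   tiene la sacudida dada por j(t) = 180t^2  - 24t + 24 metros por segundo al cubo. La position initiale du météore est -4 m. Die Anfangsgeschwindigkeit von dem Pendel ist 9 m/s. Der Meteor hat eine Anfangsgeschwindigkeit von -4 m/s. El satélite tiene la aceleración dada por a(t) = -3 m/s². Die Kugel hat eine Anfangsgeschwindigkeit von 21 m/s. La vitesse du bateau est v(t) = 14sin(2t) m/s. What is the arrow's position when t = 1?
We have position x(t) = 3·t^4 + 5·t^3 - 2·t^2 - 4·t + 2. Substituting t = 1: x(1) = 4.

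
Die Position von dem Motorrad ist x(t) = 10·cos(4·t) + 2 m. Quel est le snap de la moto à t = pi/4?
En partant de la position x(t) = 10·cos(4·t) + 2, nous prenons 4 dérivées. En prenant d/dt de x(t), nous trouvons v(t) = -40·sin(4·t). En dérivant la vitesse, nous obtenons l'accélération: a(t) = -160·cos(4·t). En dérivant l'accélération, nous obtenons le jerk: j(t) = 640·sin(4·t). En prenant d/dt de j(t), nous trouvons s(t) = 2560·cos(4·t). Nous avons le snap s(t) = 2560·cos(4·t). En substituant t = pi/4: s(pi/4) = -2560.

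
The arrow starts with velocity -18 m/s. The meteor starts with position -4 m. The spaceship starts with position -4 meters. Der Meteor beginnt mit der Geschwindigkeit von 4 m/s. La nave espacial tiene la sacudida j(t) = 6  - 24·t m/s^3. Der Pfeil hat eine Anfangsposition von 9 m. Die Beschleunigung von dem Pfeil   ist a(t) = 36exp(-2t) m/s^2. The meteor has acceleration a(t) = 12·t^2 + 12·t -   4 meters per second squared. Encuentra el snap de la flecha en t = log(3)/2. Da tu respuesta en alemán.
Wir müssen unsere Gleichung für die Beschleunigung a(t) = 36·exp(-2·t) 2-mal ableiten. Durch Ableiten von der Beschleunigung erhalten wir den Ruck: j(t) = -72·exp(-2·t). Mit d/dt von j(t) finden wir s(t) = 144·exp(-2·t). Mit s(t) = 144·exp(-2·t) und Einsetzen von t = log(3)/2, finden wir s = 48.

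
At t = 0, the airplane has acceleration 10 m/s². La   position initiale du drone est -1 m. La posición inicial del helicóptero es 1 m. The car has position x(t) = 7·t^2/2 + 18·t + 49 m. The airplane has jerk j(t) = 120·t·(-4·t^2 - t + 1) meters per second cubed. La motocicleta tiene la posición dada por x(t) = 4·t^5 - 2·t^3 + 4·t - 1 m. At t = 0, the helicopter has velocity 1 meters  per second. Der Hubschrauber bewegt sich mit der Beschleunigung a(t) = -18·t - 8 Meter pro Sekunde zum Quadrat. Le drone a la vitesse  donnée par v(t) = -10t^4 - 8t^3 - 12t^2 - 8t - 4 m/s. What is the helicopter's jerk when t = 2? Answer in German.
Um dies zu lösen, müssen wir 1 Ableitung unserer Gleichung für die Beschleunigung a(t) = -18·t - 8 nehmen. Mit d/dt von a(t) finden wir j(t) = -18. Mit j(t) = -18 und Einsetzen von t = 2, finden wir j = -18.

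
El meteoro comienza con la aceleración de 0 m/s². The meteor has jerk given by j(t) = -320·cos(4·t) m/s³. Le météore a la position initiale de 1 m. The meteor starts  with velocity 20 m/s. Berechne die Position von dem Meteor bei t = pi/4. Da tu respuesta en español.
Debemos encontrar la antiderivada de nuestra ecuación de la sacudida j(t) = -320·cos(4·t) 3 veces. La integral de la sacudida es la aceleración. Usando a(0) = 0, obtenemos a(t) = -80·sin(4·t). Integrando la aceleración y usando la condición inicial v(0) = 20, obtenemos v(t) = 20·cos(4·t). La antiderivada de la velocidad es la posición. Usando x(0) = 1, obtenemos x(t) = 5·sin(4·t) + 1. De la ecuación de la posición x(t) = 5·sin(4·t) + 1, sustituimos t = pi/4 para obtener x = 1.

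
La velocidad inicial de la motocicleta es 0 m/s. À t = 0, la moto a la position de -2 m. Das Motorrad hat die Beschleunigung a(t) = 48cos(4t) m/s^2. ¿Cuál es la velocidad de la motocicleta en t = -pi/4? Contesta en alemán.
Wir müssen das Integral unserer Gleichung für die Beschleunigung a(t) = 48·cos(4·t) 1-mal finden. Mit ∫a(t)dt und Anwendung von v(0) = 0, finden wir v(t) = 12·sin(4·t). Mit v(t) = 12·sin(4·t) und Einsetzen von t = -pi/4, finden wir v = 0.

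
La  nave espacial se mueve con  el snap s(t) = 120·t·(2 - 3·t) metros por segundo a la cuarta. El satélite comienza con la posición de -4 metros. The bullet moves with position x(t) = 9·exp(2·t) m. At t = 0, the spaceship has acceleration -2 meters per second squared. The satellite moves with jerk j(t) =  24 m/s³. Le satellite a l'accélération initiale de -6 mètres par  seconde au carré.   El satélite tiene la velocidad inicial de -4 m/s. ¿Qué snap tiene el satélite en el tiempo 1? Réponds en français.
Nous devons dériver notre équation du jerk j(t) = 24 1 fois. La dérivée du jerk donne le snap: s(t) = 0. De l'équation du snap s(t) = 0, nous substituons t = 1 pour obtenir s = 0.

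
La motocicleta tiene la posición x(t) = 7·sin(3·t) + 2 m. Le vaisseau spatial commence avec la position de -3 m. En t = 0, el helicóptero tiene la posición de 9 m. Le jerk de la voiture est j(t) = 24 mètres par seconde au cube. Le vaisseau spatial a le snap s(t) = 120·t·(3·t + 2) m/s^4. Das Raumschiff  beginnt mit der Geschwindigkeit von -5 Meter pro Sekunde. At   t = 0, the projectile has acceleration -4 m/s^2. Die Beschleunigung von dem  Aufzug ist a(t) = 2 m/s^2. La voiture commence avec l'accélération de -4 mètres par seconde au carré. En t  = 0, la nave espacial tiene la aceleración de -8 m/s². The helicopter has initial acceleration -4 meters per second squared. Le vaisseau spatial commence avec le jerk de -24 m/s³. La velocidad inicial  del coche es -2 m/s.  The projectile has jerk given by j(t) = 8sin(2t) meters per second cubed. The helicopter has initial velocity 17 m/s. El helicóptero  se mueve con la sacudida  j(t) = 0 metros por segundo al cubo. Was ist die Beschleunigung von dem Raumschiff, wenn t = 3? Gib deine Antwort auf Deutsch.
Wir müssen unsere Gleichung für den Snap s(t) = 120·t·(3·t + 2) 2-mal integrieren. Die Stammfunktion von dem Snap, mit j(0) = -24, ergibt den Ruck: j(t) = 120·t^3 + 120·t^2 - 24. Das Integral von dem Ruck ist die Beschleunigung. Mit a(0) = -8 erhalten wir a(t) = 30·t^4 + 40·t^3 - 24·t - 8. Mit a(t) = 30·t^4 + 40·t^3 - 24·t - 8 und Einsetzen von t = 3, finden wir a = 3430.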